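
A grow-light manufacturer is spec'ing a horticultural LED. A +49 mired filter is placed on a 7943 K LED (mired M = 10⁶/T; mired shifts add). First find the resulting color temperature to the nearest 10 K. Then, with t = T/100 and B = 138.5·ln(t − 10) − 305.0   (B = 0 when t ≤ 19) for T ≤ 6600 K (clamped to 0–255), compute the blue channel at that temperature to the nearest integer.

229

M_in = 10⁶/7943 = 125.90; M_out = 125.90 + (+49) = 174.90.
T_out = 10⁶/174.90 = 5717.7 K → 5720 K; t = 57.2.
B = 138.5·ln(57.2 − 10) − 305.0 = 138.5·ln 47.2 − 305.0 = 138.5·3.8544 − 305.0 = 228.834.
Rounded: 229.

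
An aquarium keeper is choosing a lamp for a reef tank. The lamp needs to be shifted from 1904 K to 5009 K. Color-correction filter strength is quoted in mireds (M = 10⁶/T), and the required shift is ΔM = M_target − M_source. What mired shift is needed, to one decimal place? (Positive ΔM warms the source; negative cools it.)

M_source = 10⁶/1904 = 525.210; M_target = 10⁶/5009 = 199.641.
ΔM = 199.641 − 525.210 = -325.569 → -325.6 mireds, a cooling shift.

-325.6 mireds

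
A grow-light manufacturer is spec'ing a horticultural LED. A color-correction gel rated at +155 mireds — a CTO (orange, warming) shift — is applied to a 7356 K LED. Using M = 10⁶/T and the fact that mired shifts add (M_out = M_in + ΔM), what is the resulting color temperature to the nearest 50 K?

M_in = 10⁶/7356 = 135.94 mireds.
M_out = 135.94 + (+155) = 290.94 mireds.
T_out = 10⁶/290.94 = 3437.1 K → 3450 K.

3450 K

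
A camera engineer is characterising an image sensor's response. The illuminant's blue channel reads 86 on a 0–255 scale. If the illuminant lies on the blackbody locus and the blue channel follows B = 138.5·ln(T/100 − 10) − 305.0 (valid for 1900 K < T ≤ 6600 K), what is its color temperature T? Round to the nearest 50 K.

2700 K

ln(t − 10) = (86 + 305.0) / 138.5 = 2.8231.
t − 10 = e^2.8231 = 16.829, so t = 26.829.
T = 100·t = 2683 K → 2700 K to the nearest 50 K.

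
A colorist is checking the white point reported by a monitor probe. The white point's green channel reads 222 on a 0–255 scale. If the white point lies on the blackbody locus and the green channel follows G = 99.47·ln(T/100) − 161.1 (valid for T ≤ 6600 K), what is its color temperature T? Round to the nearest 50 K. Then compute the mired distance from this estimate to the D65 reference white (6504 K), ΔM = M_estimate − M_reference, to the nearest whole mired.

ln t = (222 + 161.1) / 99.47 = 3.8514.
t = e^3.8514 = 47.059.
T = 100·t = 4706 K → 4700 K to the nearest 50 K.
M_estimate = 10⁶/4700 = 212.77; M_reference = 10⁶/6504 = 153.75.
ΔM = 212.77 − 153.75 = 59.01 → +59 mireds.

+59 mireds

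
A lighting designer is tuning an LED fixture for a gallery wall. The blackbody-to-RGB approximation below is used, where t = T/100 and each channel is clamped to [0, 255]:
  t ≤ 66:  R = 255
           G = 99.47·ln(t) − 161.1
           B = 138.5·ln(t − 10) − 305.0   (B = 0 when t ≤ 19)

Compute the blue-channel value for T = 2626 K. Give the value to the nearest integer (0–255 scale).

t = 2626/100 = 26.26; the t ≤ 66 branch applies.
B = 138.5·ln(26.26 − 10) − 305.0 = 138.5·ln 16.26 − 305.0 = 138.5·2.7887 − 305.0 = 81.236.
Rounded: 81.

81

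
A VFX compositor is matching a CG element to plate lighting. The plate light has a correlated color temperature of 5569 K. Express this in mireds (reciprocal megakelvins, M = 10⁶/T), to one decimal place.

M = 10⁶ / 5569 = 179.565 → 179.6 mireds.

179.6 mireds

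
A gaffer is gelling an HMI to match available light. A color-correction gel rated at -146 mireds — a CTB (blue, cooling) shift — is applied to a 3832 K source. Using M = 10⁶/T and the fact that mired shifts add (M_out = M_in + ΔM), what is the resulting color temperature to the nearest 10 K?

8700 K

M_in = 10⁶/3832 = 260.96 mireds.
M_out = 260.96 + (-146) = 114.96 mireds.
T_out = 10⁶/114.96 = 8698.7 K → 8700 K.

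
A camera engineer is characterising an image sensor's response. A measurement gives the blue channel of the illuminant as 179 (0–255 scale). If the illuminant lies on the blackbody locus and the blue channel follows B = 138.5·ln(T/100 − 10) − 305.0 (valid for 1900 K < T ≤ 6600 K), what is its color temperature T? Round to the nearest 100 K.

4300 K

ln(t − 10) = (179 + 305.0) / 138.5 = 3.4946.
t − 10 = e^3.4946 = 32.937, so t = 42.937.
T = 100·t = 4294 K → 4300 K to the nearest 100 K.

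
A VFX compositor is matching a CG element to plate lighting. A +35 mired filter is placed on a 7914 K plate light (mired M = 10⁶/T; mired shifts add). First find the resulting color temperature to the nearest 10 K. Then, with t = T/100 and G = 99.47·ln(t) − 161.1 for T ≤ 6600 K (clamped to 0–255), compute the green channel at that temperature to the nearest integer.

M_in = 10⁶/7914 = 126.36; M_out = 126.36 + (+35) = 161.36.
T_out = 10⁶/161.36 = 6197.4 K → 6200 K; t = 62.
G = 99.47·ln 62 − 161.1 = 99.47·4.1271 − 161.1 = 249.426.
Rounded: 249.

249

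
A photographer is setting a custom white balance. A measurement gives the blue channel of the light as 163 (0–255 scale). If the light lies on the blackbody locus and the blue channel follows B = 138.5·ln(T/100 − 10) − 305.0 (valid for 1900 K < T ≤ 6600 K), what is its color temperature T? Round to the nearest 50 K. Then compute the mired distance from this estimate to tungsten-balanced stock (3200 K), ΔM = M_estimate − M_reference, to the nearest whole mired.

ln(t − 10) = (163 + 305.0) / 138.5 = 3.3791.
t − 10 = e^3.3791 = 29.343, so t = 39.343.
T = 100·t = 3934 K → 3950 K to the nearest 50 K.
M_estimate = 10⁶/3950 = 253.16; M_reference = 10⁶/3200 = 312.50.
ΔM = 253.16 − 312.50 = -59.34 → -59 mireds.

-59 mireds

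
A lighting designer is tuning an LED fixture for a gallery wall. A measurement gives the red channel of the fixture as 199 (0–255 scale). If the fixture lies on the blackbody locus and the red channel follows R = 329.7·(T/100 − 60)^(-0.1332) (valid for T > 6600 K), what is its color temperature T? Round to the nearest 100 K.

10400 K

(t − 60)^(-0.1332) = 199/329.7 = 0.60358.
t − 60 = 0.60358^(1/-0.1332) = 0.60358^(-7.508) = 44.273, so t = 104.273.
T = 100·t = 10427 K → 10400 K to the nearest 100 K.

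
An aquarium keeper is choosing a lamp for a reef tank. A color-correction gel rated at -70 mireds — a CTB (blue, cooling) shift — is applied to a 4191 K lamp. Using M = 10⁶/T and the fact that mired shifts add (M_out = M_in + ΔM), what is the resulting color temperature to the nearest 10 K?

5930 K

M_in = 10⁶/4191 = 238.61 mireds.
M_out = 238.61 + (-70) = 168.61 mireds.
T_out = 10⁶/168.61 = 5931.0 K → 5930 K.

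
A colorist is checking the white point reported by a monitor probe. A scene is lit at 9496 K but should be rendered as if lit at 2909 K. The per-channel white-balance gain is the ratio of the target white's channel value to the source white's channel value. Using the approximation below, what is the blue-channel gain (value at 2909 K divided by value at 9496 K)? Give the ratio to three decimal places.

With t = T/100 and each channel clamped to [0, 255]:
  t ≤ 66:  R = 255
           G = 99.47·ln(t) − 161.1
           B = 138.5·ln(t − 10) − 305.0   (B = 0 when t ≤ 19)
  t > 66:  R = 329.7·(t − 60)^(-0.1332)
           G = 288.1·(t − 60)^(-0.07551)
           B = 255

At 9496 K (t = 94.96):
  B = 255 by definition for t > 66.
At 2909 K (t = 29.09):
  B = 138.5·ln(29.09 − 10) − 305.0 = 138.5·ln 19.09 − 305.0 = 138.5·2.9492 − 305.0 = 103.459.
Gain = 103.459 / 255.000 = 0.4057 → 0.406.

0.406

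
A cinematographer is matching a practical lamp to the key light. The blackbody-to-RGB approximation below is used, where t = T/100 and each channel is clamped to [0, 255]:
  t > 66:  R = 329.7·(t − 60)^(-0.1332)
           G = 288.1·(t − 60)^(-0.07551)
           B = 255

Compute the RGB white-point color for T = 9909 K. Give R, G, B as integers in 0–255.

R=202, G=218, B=255

t = 9909/100 = 99.09; the t > 66 branch applies.
R = 329.7·(99.09 − 60)^(-0.1332) = 329.7·39.09^(-0.1332) = 329.7·0.61367 = 202.328.
G = 288.1·(99.09 − 60)^(-0.07551) = 288.1·39.09^(-0.07551) = 288.1·0.75820 = 218.437.
B = 255 by definition for t > 66.
Rounded: (202, 218, 255).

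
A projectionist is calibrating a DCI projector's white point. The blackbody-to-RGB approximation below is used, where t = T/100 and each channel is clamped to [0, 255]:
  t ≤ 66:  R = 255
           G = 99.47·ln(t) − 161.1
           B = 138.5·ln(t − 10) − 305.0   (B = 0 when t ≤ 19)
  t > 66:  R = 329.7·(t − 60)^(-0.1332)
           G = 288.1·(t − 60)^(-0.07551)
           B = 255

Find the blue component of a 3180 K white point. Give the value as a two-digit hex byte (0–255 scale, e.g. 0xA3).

t = 3180/100 = 31.8; the t ≤ 66 branch applies.
B = 138.5·ln(31.8 − 10) − 305.0 = 138.5·ln 21.8 − 305.0 = 138.5·3.0819 − 305.0 = 121.845.
Rounded: 122; in hex, 0x7A.

0x7A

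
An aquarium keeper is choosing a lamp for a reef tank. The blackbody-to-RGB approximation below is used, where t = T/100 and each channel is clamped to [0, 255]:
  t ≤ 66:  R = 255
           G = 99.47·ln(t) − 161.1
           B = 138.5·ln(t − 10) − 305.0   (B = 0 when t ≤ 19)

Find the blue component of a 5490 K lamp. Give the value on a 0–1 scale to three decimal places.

0.870

t = 5490/100 = 54.9; the t ≤ 66 branch applies.
B = 138.5·ln(54.9 − 10) − 305.0 = 138.5·ln 44.9 − 305.0 = 138.5·3.8044 − 305.0 = 221.915.
On a 0–1 scale: 221.915/255 = 0.8703 → 0.870.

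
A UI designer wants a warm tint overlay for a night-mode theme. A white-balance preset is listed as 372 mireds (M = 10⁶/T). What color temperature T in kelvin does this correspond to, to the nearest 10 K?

2690 K

T = 10⁶ / 372 = 2688.17 K → 2690 K.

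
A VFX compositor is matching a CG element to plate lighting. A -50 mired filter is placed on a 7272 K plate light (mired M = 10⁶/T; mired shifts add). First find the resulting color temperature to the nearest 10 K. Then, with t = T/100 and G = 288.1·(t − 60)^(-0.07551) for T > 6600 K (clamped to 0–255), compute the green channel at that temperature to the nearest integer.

M_in = 10⁶/7272 = 137.51; M_out = 137.51 + (-50) = 87.51.
T_out = 10⁶/87.51 = 11426.8 K → 11430 K; t = 114.3.
G = 288.1·(114.3 − 60)^(-0.07551) = 288.1·54.3^(-0.07551) = 288.1·0.73961 = 213.083.
Rounded: 213.

213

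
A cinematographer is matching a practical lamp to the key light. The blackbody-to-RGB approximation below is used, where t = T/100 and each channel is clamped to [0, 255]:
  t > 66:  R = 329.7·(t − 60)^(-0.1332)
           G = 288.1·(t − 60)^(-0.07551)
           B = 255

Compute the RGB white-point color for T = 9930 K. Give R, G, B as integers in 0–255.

t = 9930/100 = 99.3; the t > 66 branch applies.
R = 329.7·(99.3 − 60)^(-0.1332) = 329.7·39.3^(-0.1332) = 329.7·0.61323 = 202.184.
G = 288.1·(99.3 − 60)^(-0.07551) = 288.1·39.3^(-0.07551) = 288.1·0.75789 = 218.349.
B = 255 by definition for t > 66.
Rounded: (202, 218, 255).

R=202, G=218, B=255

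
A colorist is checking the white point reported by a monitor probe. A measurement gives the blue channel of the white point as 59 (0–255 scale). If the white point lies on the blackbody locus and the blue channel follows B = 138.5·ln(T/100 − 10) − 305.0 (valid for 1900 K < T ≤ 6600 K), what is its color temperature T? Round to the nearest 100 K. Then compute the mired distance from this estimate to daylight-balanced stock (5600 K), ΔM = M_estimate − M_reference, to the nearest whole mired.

+238 mireds

ln(t − 10) = (59 + 305.0) / 138.5 = 2.6282.
t − 10 = e^2.6282 = 13.848, so t = 23.848.
T = 100·t = 2385 K → 2400 K to the nearest 100 K.
M_estimate = 10⁶/2400 = 416.67; M_reference = 10⁶/5600 = 178.57.
ΔM = 416.67 − 178.57 = 238.10 → +238 mireds.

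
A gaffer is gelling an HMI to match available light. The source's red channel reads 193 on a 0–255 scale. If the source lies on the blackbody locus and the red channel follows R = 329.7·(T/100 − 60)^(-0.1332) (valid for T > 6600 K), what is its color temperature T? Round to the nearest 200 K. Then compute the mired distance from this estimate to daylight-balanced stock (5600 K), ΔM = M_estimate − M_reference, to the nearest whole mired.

(t − 60)^(-0.1332) = 193/329.7 = 0.58538.
t − 60 = 0.58538^(1/-0.1332) = 0.58538^(-7.508) = 55.713, so t = 115.713.
T = 100·t = 11571 K → 11600 K to the nearest 200 K.
M_estimate = 10⁶/11600 = 86.21; M_reference = 10⁶/5600 = 178.57.
ΔM = 86.21 − 178.57 = -92.36 → -92 mireds.

-92 mireds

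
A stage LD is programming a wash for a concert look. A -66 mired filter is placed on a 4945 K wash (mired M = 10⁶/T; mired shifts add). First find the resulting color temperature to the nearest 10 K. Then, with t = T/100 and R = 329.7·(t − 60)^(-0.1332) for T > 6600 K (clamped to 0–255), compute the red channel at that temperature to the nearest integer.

233

M_in = 10⁶/4945 = 202.22; M_out = 202.22 + (-66) = 136.22.
T_out = 10⁶/136.22 = 7340.8 K → 7340 K; t = 73.4.
R = 329.7·(73.4 − 60)^(-0.1332) = 329.7·13.4^(-0.1332) = 329.7·0.70773 = 233.340.
Rounded: 233.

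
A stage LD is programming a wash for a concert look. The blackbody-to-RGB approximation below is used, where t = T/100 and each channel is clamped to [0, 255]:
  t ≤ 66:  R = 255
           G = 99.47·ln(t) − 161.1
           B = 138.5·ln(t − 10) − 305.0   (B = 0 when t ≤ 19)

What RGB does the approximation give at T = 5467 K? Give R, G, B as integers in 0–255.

R=255, G=237, B=221

t = 5467/100 = 54.67; the t ≤ 66 branch applies.
R = 255 by definition for t ≤ 66.
G = 99.47·ln 54.67 − 161.1 = 99.47·4.0013 − 161.1 = 236.911.
B = 138.5·ln(54.67 − 10) − 305.0 = 138.5·ln 44.67 − 305.0 = 138.5·3.7993 − 305.0 = 221.203.
Rounded: (255, 237, 221).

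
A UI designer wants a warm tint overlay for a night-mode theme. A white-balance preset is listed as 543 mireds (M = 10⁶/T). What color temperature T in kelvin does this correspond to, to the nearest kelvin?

1842 K

T = 10⁶ / 543 = 1841.62 K → 1842 K.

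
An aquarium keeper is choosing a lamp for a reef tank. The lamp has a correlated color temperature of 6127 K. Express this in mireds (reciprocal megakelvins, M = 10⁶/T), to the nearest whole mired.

163 mireds

M = 10⁶ / 6127 = 163.212 → 163 mireds.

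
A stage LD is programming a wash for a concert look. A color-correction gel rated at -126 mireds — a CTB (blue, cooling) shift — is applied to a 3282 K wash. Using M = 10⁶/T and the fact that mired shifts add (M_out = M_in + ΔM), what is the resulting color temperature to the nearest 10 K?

M_in = 10⁶/3282 = 304.69 mireds.
M_out = 304.69 + (-126) = 178.69 mireds.
T_out = 10⁶/178.69 = 5596.2 K → 5600 K.

5600 K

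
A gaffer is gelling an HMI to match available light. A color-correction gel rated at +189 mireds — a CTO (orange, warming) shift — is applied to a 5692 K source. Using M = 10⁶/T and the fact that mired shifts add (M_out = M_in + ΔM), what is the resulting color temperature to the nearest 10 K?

M_in = 10⁶/5692 = 175.69 mireds.
M_out = 175.69 + (+189) = 364.69 mireds.
T_out = 10⁶/364.69 = 2742.1 K → 2740 K.

2740 K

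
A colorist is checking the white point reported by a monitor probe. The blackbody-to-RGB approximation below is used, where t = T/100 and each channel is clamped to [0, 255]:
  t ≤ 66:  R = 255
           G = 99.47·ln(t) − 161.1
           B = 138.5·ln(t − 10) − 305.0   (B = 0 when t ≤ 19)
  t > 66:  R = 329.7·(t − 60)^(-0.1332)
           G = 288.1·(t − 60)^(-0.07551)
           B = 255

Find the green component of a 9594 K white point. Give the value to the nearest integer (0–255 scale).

t = 9594/100 = 95.94; the t > 66 branch applies.
G = 288.1·(95.94 − 60)^(-0.07551) = 288.1·35.94^(-0.07551) = 288.1·0.76302 = 219.827.
Rounded: 220.

220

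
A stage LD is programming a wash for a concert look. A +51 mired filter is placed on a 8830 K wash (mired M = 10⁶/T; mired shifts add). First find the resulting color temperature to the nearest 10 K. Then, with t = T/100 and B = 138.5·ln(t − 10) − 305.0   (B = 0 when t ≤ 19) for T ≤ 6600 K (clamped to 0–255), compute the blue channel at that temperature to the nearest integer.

M_in = 10⁶/8830 = 113.25; M_out = 113.25 + (+51) = 164.25.
T_out = 10⁶/164.25 = 6088.3 K → 6090 K; t = 60.9.
B = 138.5·ln(60.9 − 10) − 305.0 = 138.5·ln 50.9 − 305.0 = 138.5·3.9299 − 305.0 = 239.286.
Rounded: 239.

239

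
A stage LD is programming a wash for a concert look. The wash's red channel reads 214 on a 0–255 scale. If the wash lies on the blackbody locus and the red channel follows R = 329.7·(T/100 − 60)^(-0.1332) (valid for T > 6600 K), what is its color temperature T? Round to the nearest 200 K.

(t − 60)^(-0.1332) = 214/329.7 = 0.64907.
t − 60 = 0.64907^(1/-0.1332) = 0.64907^(-7.508) = 25.657, so t = 85.657.
T = 100·t = 8566 K → 8600 K to the nearest 200 K.

8600 K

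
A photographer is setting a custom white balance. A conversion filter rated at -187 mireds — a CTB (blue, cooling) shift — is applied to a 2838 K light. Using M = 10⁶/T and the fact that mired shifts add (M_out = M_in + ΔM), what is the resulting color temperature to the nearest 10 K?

M_in = 10⁶/2838 = 352.36 mireds.
M_out = 352.36 + (-187) = 165.36 mireds.
T_out = 10⁶/165.36 = 6047.4 K → 6050 K.

6050 K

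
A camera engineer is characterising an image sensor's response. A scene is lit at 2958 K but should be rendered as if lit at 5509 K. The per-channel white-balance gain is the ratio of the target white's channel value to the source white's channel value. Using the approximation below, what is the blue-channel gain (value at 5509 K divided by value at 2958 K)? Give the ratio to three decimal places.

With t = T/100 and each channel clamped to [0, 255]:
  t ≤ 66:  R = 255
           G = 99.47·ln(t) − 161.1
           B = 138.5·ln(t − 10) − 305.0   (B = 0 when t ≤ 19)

At 2958 K (t = 29.58):
  B = 138.5·ln(29.58 − 10) − 305.0 = 138.5·ln 19.58 − 305.0 = 138.5·2.9745 − 305.0 = 106.969.
At 5509 K (t = 55.09):
  B = 138.5·ln(55.09 − 10) − 305.0 = 138.5·ln 45.09 − 305.0 = 138.5·3.8087 − 305.0 = 222.499.
Gain = 222.499 / 106.969 = 2.0800 → 2.080.

2.080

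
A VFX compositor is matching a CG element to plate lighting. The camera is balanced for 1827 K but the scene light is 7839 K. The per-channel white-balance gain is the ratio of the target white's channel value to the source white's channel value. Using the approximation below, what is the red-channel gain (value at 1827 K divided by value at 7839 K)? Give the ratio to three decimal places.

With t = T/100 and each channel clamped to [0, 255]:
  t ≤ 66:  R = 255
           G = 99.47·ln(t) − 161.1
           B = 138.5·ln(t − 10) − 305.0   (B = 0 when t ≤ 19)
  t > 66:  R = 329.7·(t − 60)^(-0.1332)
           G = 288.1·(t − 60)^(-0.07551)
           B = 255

At 7839 K (t = 78.39):
  R = 329.7·(78.39 − 60)^(-0.1332) = 329.7·18.39^(-0.1332) = 329.7·0.67851 = 223.705.
At 1827 K (t = 18.27):
  R = 255 by definition for t ≤ 66.
Gain = 255.000 / 223.705 = 1.1399 → 1.140.

1.140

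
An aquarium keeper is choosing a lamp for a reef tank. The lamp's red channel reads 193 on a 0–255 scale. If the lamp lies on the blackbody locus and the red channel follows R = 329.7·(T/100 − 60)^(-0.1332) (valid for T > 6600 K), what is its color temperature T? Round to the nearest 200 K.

(t − 60)^(-0.1332) = 193/329.7 = 0.58538.
t − 60 = 0.58538^(1/-0.1332) = 0.58538^(-7.508) = 55.713, so t = 115.713.
T = 100·t = 11571 K → 11600 K to the nearest 200 K.

11600 K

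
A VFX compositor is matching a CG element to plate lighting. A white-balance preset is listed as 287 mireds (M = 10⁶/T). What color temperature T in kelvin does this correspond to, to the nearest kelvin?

T = 10⁶ / 287 = 3484.32 K → 3484 K.

3484 K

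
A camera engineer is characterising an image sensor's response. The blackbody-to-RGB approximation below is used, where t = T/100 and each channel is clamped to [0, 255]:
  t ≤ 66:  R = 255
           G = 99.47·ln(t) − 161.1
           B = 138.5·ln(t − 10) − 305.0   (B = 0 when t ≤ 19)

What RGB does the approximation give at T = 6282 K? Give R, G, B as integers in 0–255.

t = 6282/100 = 62.82; the t ≤ 66 branch applies.
R = 255 by definition for t ≤ 66.
G = 99.47·ln 62.82 − 161.1 = 99.47·4.1403 − 161.1 = 250.733.
B = 138.5·ln(62.82 − 10) − 305.0 = 138.5·ln 52.82 − 305.0 = 138.5·3.9669 − 305.0 = 244.414.
Rounded: (255, 251, 244).

R=255, G=251, B=244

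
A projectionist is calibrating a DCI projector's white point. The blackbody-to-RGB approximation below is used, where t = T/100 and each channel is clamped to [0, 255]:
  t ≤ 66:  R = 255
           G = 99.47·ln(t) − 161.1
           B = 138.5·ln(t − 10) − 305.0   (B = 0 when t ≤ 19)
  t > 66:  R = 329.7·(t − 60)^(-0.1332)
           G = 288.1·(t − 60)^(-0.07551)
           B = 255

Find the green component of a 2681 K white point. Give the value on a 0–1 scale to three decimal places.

0.651

t = 2681/100 = 26.81; the t ≤ 66 branch applies.
G = 99.47·ln 26.81 − 161.1 = 99.47·3.2888 − 161.1 = 166.034.
On a 0–1 scale: 166.034/255 = 0.6511 → 0.651.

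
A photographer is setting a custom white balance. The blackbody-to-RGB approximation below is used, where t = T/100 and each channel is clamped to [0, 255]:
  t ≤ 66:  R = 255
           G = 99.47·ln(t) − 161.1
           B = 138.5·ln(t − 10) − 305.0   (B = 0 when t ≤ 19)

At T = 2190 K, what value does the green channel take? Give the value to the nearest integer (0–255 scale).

146

t = 2190/100 = 21.9; the t ≤ 66 branch applies.
G = 99.47·ln 21.9 − 161.1 = 99.47·3.0865 − 161.1 = 145.913.
Rounded: 146.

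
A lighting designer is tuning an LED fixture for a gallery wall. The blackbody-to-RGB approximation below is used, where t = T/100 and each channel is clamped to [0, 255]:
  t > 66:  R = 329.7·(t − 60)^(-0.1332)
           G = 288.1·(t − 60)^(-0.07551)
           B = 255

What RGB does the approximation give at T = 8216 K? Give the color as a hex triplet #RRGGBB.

#DAE4FF

t = 8216/100 = 82.16; the t > 66 branch applies.
R = 329.7·(82.16 − 60)^(-0.1332) = 329.7·22.16^(-0.1332) = 329.7·0.66187 = 218.217.
G = 288.1·(82.16 − 60)^(-0.07551) = 288.1·22.16^(-0.07551) = 288.1·0.79140 = 228.002.
B = 255 by definition for t > 66.
Rounded: (218, 228, 255).
In hex: #DAE4FF.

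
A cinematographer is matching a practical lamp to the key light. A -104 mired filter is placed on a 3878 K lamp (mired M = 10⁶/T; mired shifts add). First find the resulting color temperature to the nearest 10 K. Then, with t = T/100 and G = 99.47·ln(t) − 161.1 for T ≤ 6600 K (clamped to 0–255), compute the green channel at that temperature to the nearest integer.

254

M_in = 10⁶/3878 = 257.86; M_out = 257.86 + (-104) = 153.86.
T_out = 10⁶/153.86 = 6499.2 K → 6500 K; t = 65.
G = 99.47·ln 65 − 161.1 = 99.47·4.1744 − 161.1 = 254.126.
Rounded: 254.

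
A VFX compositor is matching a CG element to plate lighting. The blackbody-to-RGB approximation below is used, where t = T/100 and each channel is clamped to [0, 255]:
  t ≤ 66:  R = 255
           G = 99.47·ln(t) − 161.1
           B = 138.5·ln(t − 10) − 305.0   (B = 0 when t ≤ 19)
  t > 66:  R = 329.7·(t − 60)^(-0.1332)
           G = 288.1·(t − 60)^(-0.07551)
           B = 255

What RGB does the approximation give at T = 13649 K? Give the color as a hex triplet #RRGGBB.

#B9D0FF

t = 13649/100 = 136.49; the t > 66 branch applies.
R = 329.7·(136.49 − 60)^(-0.1332) = 329.7·76.49^(-0.1332) = 329.7·0.56118 = 185.022.
G = 288.1·(136.49 − 60)^(-0.07551) = 288.1·76.49^(-0.07551) = 288.1·0.72072 = 207.641.
B = 255 by definition for t > 66.
Rounded: (185, 208, 255).
In hex: #B9D0FF.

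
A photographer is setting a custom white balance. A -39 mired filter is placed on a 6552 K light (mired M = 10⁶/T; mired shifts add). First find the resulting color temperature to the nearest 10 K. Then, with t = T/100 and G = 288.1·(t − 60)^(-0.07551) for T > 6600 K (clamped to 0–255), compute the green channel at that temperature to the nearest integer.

M_in = 10⁶/6552 = 152.63; M_out = 152.63 + (-39) = 113.63.
T_out = 10⁶/113.63 = 8800.9 K → 8800 K; t = 88.
G = 288.1·(88 − 60)^(-0.07551) = 288.1·28^(-0.07551) = 288.1·0.77754 = 224.010.
Rounded: 224.

224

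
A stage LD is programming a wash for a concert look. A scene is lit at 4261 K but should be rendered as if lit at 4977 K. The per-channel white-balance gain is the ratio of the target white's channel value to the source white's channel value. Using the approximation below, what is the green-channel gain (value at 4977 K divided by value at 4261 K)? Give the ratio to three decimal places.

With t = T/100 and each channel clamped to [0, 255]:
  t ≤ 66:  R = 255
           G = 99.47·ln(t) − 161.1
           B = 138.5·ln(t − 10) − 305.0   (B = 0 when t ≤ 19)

1.073

At 4261 K (t = 42.61):
  G = 99.47·ln 42.61 − 161.1 = 99.47·3.7521 − 161.1 = 212.120.
At 4977 K (t = 49.77):
  G = 99.47·ln 49.77 − 161.1 = 99.47·3.9074 − 161.1 = 227.570.
Gain = 227.570 / 212.120 = 1.0728 → 1.073.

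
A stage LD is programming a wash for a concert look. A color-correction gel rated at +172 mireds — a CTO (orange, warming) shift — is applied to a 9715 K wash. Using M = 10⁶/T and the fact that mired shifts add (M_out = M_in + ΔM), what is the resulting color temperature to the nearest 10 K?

3640 K

M_in = 10⁶/9715 = 102.93 mireds.
M_out = 102.93 + (+172) = 274.93 mireds.
T_out = 10⁶/274.93 = 3637.2 K → 3640 K.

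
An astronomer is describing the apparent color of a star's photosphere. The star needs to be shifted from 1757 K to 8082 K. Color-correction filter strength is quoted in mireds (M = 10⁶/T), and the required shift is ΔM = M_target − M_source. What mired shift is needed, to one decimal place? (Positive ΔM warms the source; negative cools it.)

M_source = 10⁶/1757 = 569.152; M_target = 10⁶/8082 = 123.732.
ΔM = 123.732 − 569.152 = -445.420 → -445.4 mireds, a cooling shift.

-445.4 mireds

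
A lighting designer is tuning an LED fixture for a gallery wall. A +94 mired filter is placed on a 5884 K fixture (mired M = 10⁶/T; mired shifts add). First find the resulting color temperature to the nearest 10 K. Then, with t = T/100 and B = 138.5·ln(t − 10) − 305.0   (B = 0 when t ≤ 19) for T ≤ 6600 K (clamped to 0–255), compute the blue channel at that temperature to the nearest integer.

156

M_in = 10⁶/5884 = 169.95; M_out = 169.95 + (+94) = 263.95.
T_out = 10⁶/263.95 = 3788.6 K → 3790 K; t = 37.9.
B = 138.5·ln(37.9 − 10) − 305.0 = 138.5·ln 27.9 − 305.0 = 138.5·3.3286 − 305.0 = 156.015.
Rounded: 156.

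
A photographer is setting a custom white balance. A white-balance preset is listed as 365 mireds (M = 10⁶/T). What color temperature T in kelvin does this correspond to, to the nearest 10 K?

T = 10⁶ / 365 = 2739.73 K → 2740 K.

2740 K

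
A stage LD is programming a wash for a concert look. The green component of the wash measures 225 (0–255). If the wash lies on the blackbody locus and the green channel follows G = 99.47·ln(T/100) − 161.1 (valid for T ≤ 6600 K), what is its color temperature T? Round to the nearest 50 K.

ln t = (225 + 161.1) / 99.47 = 3.8816.
t = e^3.8816 = 48.500.
T = 100·t = 4850 K → 4850 K to the nearest 50 K.

4850 K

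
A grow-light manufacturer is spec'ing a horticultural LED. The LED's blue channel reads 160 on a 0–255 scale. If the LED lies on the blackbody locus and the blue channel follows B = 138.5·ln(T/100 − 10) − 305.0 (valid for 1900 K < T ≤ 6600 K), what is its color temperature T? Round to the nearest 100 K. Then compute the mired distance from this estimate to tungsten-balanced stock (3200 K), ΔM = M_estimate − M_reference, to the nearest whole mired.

ln(t − 10) = (160 + 305.0) / 138.5 = 3.3574.
t − 10 = e^3.3574 = 28.714, so t = 38.714.
T = 100·t = 3871 K → 3900 K to the nearest 100 K.
M_estimate = 10⁶/3900 = 256.41; M_reference = 10⁶/3200 = 312.50.
ΔM = 256.41 − 312.50 = -56.09 → -56 mireds.

-56 mireds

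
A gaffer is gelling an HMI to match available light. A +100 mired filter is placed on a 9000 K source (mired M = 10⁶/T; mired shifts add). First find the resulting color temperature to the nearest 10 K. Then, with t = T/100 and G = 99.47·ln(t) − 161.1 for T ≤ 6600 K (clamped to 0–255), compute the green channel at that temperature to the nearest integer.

223

M_in = 10⁶/9000 = 111.11; M_out = 111.11 + (+100) = 211.11.
T_out = 10⁶/211.11 = 4736.8 K → 4740 K; t = 47.4.
G = 99.47·ln 47.4 − 161.1 = 99.47·3.8586 − 161.1 = 222.717.
Rounded: 223.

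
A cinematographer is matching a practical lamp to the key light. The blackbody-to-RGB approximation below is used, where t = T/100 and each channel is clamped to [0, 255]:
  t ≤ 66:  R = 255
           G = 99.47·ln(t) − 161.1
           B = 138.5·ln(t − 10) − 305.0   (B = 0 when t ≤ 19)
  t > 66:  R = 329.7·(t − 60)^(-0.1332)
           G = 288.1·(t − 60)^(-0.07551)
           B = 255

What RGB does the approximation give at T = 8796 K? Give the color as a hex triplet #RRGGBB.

t = 8796/100 = 87.96; the t > 66 branch applies.
R = 329.7·(87.96 − 60)^(-0.1332) = 329.7·27.96^(-0.1332) = 329.7·0.64168 = 211.563.
G = 288.1·(87.96 − 60)^(-0.07551) = 288.1·27.96^(-0.07551) = 288.1·0.77763 = 224.035.
B = 255 by definition for t > 66.
Rounded: (212, 224, 255).
In hex: #D4E0FF.

#D4E0FF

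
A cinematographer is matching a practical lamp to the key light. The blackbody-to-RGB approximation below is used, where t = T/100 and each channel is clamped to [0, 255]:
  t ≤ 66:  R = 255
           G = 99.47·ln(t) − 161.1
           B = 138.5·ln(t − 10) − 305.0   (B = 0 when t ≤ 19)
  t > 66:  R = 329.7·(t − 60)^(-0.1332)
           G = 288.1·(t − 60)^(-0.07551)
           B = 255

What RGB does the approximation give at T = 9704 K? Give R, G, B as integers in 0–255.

t = 9704/100 = 97.04; the t > 66 branch applies.
R = 329.7·(97.04 − 60)^(-0.1332) = 329.7·37.04^(-0.1332) = 329.7·0.61809 = 203.785.
G = 288.1·(97.04 − 60)^(-0.07551) = 288.1·37.04^(-0.07551) = 288.1·0.76129 = 219.327.
B = 255 by definition for t > 66.
Rounded: (204, 219, 255).

R=204, G=219, B=255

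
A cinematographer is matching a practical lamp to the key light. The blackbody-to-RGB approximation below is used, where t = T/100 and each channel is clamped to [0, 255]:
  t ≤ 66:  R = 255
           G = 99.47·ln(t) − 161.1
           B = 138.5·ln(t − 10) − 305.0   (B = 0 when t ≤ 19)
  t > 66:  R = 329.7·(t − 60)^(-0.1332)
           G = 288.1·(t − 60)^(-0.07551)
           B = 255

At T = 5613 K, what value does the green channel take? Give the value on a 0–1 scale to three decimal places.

0.939

t = 5613/100 = 56.13; the t ≤ 66 branch applies.
G = 99.47·ln 56.13 − 161.1 = 99.47·4.0277 − 161.1 = 239.532.
On a 0–1 scale: 239.532/255 = 0.9393 → 0.939.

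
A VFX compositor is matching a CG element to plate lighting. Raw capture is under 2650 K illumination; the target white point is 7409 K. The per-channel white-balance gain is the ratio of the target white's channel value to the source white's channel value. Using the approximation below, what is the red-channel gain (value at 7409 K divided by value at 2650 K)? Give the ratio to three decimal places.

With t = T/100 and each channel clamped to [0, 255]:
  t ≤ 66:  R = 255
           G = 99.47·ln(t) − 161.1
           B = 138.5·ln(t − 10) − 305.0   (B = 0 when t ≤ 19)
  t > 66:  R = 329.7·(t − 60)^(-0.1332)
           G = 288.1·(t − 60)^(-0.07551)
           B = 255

At 2650 K (t = 26.5):
  R = 255 by definition for t ≤ 66.
At 7409 K (t = 74.09):
  R = 329.7·(74.09 − 60)^(-0.1332) = 329.7·14.09^(-0.1332) = 329.7·0.70302 = 231.784.
Gain = 231.784 / 255.000 = 0.9090 → 0.909.

0.909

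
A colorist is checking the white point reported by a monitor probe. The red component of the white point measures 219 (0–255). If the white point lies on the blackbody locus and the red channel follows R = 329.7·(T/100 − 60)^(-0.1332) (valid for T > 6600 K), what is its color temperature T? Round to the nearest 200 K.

(t − 60)^(-0.1332) = 219/329.7 = 0.66424.
t − 60 = 0.66424^(1/-0.1332) = 0.66424^(-7.508) = 21.572, so t = 81.572.
T = 100·t = 8157 K → 8200 K to the nearest 200 K.

8200 K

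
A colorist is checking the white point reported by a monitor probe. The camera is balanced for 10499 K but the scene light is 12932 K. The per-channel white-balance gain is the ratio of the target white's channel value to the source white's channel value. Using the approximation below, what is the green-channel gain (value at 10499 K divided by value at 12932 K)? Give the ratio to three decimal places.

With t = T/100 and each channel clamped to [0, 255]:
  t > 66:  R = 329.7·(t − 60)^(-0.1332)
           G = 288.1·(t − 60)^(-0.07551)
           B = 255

At 12932 K (t = 129.32):
  G = 288.1·(129.32 − 60)^(-0.07551) = 288.1·69.32^(-0.07551) = 288.1·0.72610 = 209.190.
At 10499 K (t = 104.99):
  G = 288.1·(104.99 − 60)^(-0.07551) = 288.1·44.99^(-0.07551) = 288.1·0.75019 = 216.131.
Gain = 216.131 / 209.190 = 1.0332 → 1.033.

1.033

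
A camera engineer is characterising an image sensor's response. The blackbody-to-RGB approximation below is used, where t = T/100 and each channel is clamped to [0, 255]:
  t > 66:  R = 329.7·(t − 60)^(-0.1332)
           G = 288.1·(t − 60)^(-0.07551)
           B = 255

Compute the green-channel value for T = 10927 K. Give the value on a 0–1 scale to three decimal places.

0.842

t = 10927/100 = 109.27; the t > 66 branch applies.
G = 288.1·(109.27 − 60)^(-0.07551) = 288.1·49.27^(-0.07551) = 288.1·0.74506 = 214.653.
On a 0–1 scale: 214.653/255 = 0.8418 → 0.842.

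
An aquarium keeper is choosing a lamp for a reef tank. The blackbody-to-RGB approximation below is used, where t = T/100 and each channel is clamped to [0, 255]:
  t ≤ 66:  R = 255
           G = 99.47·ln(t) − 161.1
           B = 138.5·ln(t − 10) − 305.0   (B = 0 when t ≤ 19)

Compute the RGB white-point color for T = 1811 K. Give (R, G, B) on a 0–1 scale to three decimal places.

(1.000, 0.498, 0.000)

t = 1811/100 = 18.11; the t ≤ 66 branch applies.
R = 255 by definition for t ≤ 66.
G = 99.47·ln 18.11 − 161.1 = 99.47·2.8965 − 161.1 = 127.011.
t = 18.11 ≤ 19, so B = 0.
Dividing each by 255: (1.0000, 0.4981, 0.0000) → (1.000, 0.498, 0.000).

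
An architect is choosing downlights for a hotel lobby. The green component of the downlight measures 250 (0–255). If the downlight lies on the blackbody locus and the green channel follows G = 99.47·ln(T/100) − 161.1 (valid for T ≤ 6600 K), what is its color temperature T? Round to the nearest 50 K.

ln t = (250 + 161.1) / 99.47 = 4.1329.
t = e^4.1329 = 62.359.
T = 100·t = 6236 K → 6250 K to the nearest 50 K.

6250 K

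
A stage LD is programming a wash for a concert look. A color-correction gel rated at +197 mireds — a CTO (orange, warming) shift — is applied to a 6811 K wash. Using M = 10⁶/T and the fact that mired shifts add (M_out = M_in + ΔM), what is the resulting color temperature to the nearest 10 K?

2910 K

M_in = 10⁶/6811 = 146.82 mireds.
M_out = 146.82 + (+197) = 343.82 mireds.
T_out = 10⁶/343.82 = 2908.5 K → 2910 K.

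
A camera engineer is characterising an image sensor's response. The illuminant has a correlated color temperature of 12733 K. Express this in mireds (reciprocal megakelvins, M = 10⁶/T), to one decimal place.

M = 10⁶ / 12733 = 78.536 → 78.5 mireds.

78.5 mireds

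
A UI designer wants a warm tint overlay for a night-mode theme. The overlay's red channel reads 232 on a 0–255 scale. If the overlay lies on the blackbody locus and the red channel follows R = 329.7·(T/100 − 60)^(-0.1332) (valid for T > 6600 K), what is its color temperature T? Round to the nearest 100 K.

7400 K

(t − 60)^(-0.1332) = 232/329.7 = 0.70367.
t − 60 = 0.70367^(1/-0.1332) = 0.70367^(-7.508) = 13.992, so t = 73.992.
T = 100·t = 7399 K → 7400 K to the nearest 100 K.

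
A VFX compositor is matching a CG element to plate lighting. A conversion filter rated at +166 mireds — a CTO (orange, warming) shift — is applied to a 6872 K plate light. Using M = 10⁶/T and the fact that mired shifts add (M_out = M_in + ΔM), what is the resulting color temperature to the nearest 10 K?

3210 K

M_in = 10⁶/6872 = 145.52 mireds.
M_out = 145.52 + (+166) = 311.52 mireds.
T_out = 10⁶/311.52 = 3210.1 K → 3210 K.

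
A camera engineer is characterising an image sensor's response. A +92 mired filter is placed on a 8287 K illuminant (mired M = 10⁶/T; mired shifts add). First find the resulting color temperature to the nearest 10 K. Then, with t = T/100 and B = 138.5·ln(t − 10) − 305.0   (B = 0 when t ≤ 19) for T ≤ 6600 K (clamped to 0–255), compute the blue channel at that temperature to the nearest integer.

M_in = 10⁶/8287 = 120.67; M_out = 120.67 + (+92) = 212.67.
T_out = 10⁶/212.67 = 4702.1 K → 4700 K; t = 47.
B = 138.5·ln(47 − 10) − 305.0 = 138.5·ln 37 − 305.0 = 138.5·3.6109 − 305.0 = 195.112.
Rounded: 195.

195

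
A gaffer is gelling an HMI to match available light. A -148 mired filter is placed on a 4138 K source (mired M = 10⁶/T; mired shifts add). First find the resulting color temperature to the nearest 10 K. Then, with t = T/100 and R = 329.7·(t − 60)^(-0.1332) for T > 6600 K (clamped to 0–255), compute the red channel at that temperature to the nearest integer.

M_in = 10⁶/4138 = 241.66; M_out = 241.66 + (-148) = 93.66.
T_out = 10⁶/93.66 = 10676.6 K → 10680 K; t = 106.8.
R = 329.7·(106.8 − 60)^(-0.1332) = 329.7·46.8^(-0.1332) = 329.7·0.59913 = 197.534.
Rounded: 198.

198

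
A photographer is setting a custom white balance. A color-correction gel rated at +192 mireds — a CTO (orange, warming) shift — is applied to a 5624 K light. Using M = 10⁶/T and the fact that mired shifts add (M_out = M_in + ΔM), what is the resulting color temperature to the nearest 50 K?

2700 K

M_in = 10⁶/5624 = 177.81 mireds.
M_out = 177.81 + (+192) = 369.81 mireds.
T_out = 10⁶/369.81 = 2704.1 K → 2700 K.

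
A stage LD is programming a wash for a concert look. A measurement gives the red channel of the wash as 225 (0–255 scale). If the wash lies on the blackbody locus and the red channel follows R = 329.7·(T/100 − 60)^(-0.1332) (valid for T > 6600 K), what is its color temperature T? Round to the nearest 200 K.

(t − 60)^(-0.1332) = 225/329.7 = 0.68244.
t − 60 = 0.68244^(1/-0.1332) = 0.68244^(-7.508) = 17.610, so t = 77.610.
T = 100·t = 7761 K → 7800 K to the nearest 200 K.

7800 K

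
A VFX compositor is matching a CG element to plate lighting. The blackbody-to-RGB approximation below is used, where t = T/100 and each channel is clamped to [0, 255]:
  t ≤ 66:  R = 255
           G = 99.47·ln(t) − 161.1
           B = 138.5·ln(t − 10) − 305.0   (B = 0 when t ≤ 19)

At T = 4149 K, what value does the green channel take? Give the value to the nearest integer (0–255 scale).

209

t = 4149/100 = 41.49; the t ≤ 66 branch applies.
G = 99.47·ln 41.49 − 161.1 = 99.47·3.7255 − 161.1 = 209.471.
Rounded: 209.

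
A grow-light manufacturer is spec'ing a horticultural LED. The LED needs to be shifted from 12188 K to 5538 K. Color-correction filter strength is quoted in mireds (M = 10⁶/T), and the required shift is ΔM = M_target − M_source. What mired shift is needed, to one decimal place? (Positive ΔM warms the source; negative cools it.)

+98.5 mireds

M_source = 10⁶/12188 = 82.048; M_target = 10⁶/5538 = 180.571.
ΔM = 180.571 − 82.048 = 98.523 → +98.5 mireds, a warming shift.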